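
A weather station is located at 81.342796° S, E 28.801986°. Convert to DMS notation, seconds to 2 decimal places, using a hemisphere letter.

Latitude: 0.342796° → 20.56776′; 0.56776 × 60 = 34.0656″
Lon: 0.801986° → 48.11916′; 0.11916 × 60 = 7.1496″

81°20′34.07″ S, 28°48′7.15″ E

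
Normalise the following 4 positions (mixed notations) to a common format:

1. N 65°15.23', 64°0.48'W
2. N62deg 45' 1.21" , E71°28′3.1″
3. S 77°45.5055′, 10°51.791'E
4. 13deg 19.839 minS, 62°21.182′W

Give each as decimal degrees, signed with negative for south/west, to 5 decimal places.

Point 1:
  φ: 65 + 15.23/60 = 65.253833
  N ⇒ keep positive
  Lon: 0.48′ = 0.008000°; total 64.008000
  W → negative
Point 2:
  Latitude: 62 + 45/60 + 1.21/3600 = 62.750336
  N → positive
  λ: 28′ + 3.1″ = 28.05167′; 71 + 28.05167/60 = 71.467528
  E ⇒ keep positive
Point 3:
  Lat: 45.5055′ = 0.758425°; total 77.758425
  S ⇒ negate
  Longitude: 51.791′ = 0.863183°; total 10.863183
  E → positive
Point 4:
  Lat: 19.839′ = 0.330650°; total 13.330650
  S ⇒ negate
  λ: 21.182′ = 0.353033°; total 62.353033
  W → negative

1. 65.25383, -64.00800
2. 62.75034, 71.46753
3. -77.75843, 10.86318
4. -13.33065, -62.35303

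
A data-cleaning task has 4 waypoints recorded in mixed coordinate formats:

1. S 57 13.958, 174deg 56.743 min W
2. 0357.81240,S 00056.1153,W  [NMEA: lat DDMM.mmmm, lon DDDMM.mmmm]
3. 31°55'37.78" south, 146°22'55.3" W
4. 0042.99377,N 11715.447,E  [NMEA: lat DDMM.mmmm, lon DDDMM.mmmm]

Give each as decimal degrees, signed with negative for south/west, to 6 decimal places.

1. -57.232633, -174.945717
2. -3.963540, -0.935255
3. -31.927161, -146.382028
4. 0.716563, 117.257450

Point 1:
  φ: 13.958′ = 0.232633°; total 57.2326333
  S → negative
  Longitude: 56.743′ = 0.945717°; total 174.9457167
  W ⇒ negate
Point 2:
  Latitude: split at 2 digits → 03° and 57.8124′; 3 + 57.8124/60 = 3.9635400
  hemisphere S, so the sign is −
  Longitude: degrees = first 3 digits = 0, minutes = 56.1153; 0 + 56.1153/60 = 0.9352550
  hemisphere W, so the sign is −
Point 3:
  Latitude: 31° + 55/60 + 37.78/3600 = 31 + 0.916667 + 0.010494 = 31.9271611
  S → negative
  λ: 22′ + 55.3″ = 22.92167′; 146 + 22.92167/60 = 146.3820278
  W ⇒ negate
Point 4:
  Latitude: split at 2 digits → 00° and 42.99377′; 0 + 42.99377/60 = 0.7165628
  N → positive
  Lon: degrees = first 3 digits = 117, minutes = 15.447; 117 + 15.447/60 = 117.2574500
  E ⇒ keep positive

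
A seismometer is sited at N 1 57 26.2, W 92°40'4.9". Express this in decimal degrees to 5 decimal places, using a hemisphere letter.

Lat: 1 + 57/60 + 26.2/3600 = 1.957278
Lon: 92° + 40/60 + 4.9/3600 = 92 + 0.666667 + 0.001361 = 92.668028

1.95728° N, 92.66803° W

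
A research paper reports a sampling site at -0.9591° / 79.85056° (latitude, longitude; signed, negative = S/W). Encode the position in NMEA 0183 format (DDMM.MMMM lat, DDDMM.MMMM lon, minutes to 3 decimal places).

0057.546,S / 07951.034,E

Latitude is negative → S; |value| = 0.959100
Latitude: 0° + 0.959100 × 60 = 0° 57.54600′
λ: 79° + 0.850560 × 60 = 79° 51.03360′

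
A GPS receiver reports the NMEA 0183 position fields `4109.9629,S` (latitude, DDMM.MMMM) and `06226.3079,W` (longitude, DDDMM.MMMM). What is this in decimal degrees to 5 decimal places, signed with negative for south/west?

-41.16605, -62.43847

Latitude: split at 2 digits → 41° and 9.9629′; 41 + 9.9629/60 = 41.166048
S → negative
Lon: split at 3 digits → 062° and 26.3079′; 62 + 26.3079/60 = 62.438465
hemisphere W, so the sign is −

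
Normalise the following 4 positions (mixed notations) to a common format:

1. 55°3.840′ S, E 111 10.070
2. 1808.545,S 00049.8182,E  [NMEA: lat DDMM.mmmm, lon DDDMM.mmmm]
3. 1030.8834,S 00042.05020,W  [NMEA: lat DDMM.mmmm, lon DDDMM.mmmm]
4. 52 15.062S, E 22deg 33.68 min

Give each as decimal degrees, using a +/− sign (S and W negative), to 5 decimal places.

Point 1:
  Lat: 55 + 3.84/60 = 55.064000
  hemisphere S, so the sign is −
  Longitude: 10.07′ = 0.167833°; total 111.167833
  E → positive
Point 2:
  Latitude: degrees = first 2 digits = 18, minutes = 8.545; 18 + 8.545/60 = 18.142417
  S → negative
  λ: split at 3 digits → 000° and 49.8182′; 0 + 49.8182/60 = 0.830303
  E → positive
Point 3:
  Lat: degrees = first 2 digits = 10, minutes = 30.8834; 10 + 30.8834/60 = 10.514723
  S ⇒ negate
  λ: degrees = first 3 digits = 0, minutes = 42.0502; 0 + 42.0502/60 = 0.700837
  W ⇒ negate
Point 4:
  φ: 52 + 15.062/60 = 52.251033
  S → negative
  λ: 22 + 33.68/60 = 22.561333
  E ⇒ keep positive

1. -55.06400, 111.16783
2. -18.14242, 0.83030
3. -10.51472, -0.70084
4. -52.25103, 22.56133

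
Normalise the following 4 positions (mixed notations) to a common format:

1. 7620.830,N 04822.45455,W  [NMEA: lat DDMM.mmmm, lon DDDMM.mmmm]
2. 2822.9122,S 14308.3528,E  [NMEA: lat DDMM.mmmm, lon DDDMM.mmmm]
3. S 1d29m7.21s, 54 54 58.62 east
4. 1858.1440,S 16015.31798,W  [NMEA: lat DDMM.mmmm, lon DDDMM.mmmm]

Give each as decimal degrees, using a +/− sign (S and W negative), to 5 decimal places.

Point 1:
  Latitude: split at 2 digits → 76° and 20.83′; 76 + 20.83/60 = 76.347167
  N ⇒ keep positive
  λ: split at 3 digits → 048° and 22.45455′; 48 + 22.45455/60 = 48.374243
  W → negative
Point 2:
  φ: degrees = first 2 digits = 28, minutes = 22.9122; 28 + 22.9122/60 = 28.381870
  hemisphere S, so the sign is −
  λ: degrees = first 3 digits = 143, minutes = 8.3528; 143 + 8.3528/60 = 143.139213
  E → positive
Point 3:
  φ: 1° + 29/60 + 7.21/3600 = 1 + 0.483333 + 0.002003 = 1.485336
  hemisphere S, so the sign is −
  λ: 54 + 54/60 + 58.62/3600 = 54.916283
  E → positive
Point 4:
  Lat: degrees = first 2 digits = 18, minutes = 58.144; 18 + 58.144/60 = 18.969067
  S ⇒ negate
  Lon: degrees = first 3 digits = 160, minutes = 15.31798; 160 + 15.31798/60 = 160.255300
  W ⇒ negate

1. 76.34717, -48.37424
2. -28.38187, 143.13921
3. -1.48534, 54.91628
4. -18.96907, -160.25530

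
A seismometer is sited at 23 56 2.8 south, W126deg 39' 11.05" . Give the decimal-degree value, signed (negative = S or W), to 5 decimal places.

-23.93411, -126.65307

Lat: 23 + 56/60 + 2.8/3600 = 23.934111
S ⇒ negate
Lon: 126 + 39/60 + 11.05/3600 = 126.653069
W ⇒ negate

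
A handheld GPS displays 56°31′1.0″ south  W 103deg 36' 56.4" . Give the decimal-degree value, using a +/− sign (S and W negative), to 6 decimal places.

Lat: 56° + 31/60 + 1/3600 = 56 + 0.516667 + 0.000278 = 56.5169444
hemisphere S, so the sign is −
Longitude: 36′ + 56.4″ = 36.94000′; 103 + 36.94000/60 = 103.6156667
hemisphere W, so the sign is −

-56.516944, -103.615667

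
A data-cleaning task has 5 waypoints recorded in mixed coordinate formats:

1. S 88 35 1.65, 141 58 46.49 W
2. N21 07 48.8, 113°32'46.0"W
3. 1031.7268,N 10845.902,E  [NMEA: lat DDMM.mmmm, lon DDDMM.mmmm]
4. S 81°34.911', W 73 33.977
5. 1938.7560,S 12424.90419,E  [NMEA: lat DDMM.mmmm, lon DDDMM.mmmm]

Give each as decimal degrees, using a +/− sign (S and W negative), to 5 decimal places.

1. -88.58379, -141.97958
2. 21.13022, -113.54611
3. 10.52878, 108.76503
4. -81.58185, -73.56628
5. -19.64593, 124.41507

Point 1:
  φ: 35′ + 1.65″ = 35.02750′; 88 + 35.02750/60 = 88.583792
  S → negative
  Longitude: 141° + 58/60 + 46.49/3600 = 141 + 0.966667 + 0.012914 = 141.979581
  W → negative
Point 2:
  φ: 21° + 7/60 + 48.8/3600 = 21 + 0.116667 + 0.013556 = 21.130222
  N → positive
  Lon: 113° + 32/60 + 46/3600 = 113 + 0.533333 + 0.012778 = 113.546111
  W ⇒ negate
Point 3:
  φ: degrees = first 2 digits = 10, minutes = 31.7268; 10 + 31.7268/60 = 10.528780
  N → positive
  Longitude: split at 3 digits → 108° and 45.902′; 108 + 45.902/60 = 108.765033
  E → positive
Point 4:
  φ: 81 + 34.911/60 = 81.581850
  S ⇒ negate
  λ: 73 + 33.977/60 = 73.566283
  W → negative
Point 5:
  φ: split at 2 digits → 19° and 38.756′; 19 + 38.756/60 = 19.645933
  hemisphere S, so the sign is −
  Lon: split at 3 digits → 124° and 24.90419′; 124 + 24.90419/60 = 124.415070
  E → positive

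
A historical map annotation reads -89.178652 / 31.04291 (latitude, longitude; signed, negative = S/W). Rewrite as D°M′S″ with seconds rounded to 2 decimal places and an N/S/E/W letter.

89°10′43.15″ S, 31°02′34.48″ E

Latitude is negative → S; |value| = 89.178652
Lat: whole degrees 89; 10.71912′ → 10′ and 43.1472″
Longitude: 0.042910 × 60 = 2.57460′ → 2′, remainder × 60 = 34.4760″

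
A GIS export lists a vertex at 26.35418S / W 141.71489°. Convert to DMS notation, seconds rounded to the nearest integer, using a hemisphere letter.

26°21′15″ S, 141°42′54″ W

φ: 0.354180 × 60 = 21.25080′ → 21′, remainder × 60 = 15.05″
Longitude: 0.714890° → 42.89340′; 0.89340 × 60 = 53.60″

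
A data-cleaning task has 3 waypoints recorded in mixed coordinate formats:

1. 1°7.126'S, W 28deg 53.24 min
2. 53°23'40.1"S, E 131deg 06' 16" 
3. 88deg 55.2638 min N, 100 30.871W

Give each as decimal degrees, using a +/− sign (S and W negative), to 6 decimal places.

1. -1.118767, -28.887333
2. -53.394472, 131.104444
3. 88.921063, -100.514517

Point 1:
  Lat: 7.126′ = 0.118767°; total 1.1187667
  S → negative
  λ: 53.24′ = 0.887333°; total 28.8873333
  W → negative
Point 2:
  Latitude: 23′ + 40.1″ = 23.66833′; 53 + 23.66833/60 = 53.3944722
  S ⇒ negate
  Lon: 131° + 6/60 + 16/3600 = 131 + 0.100000 + 0.004444 = 131.1044444
  E → positive
Point 3:
  Lat: 55.2638′ = 0.921063°; total 88.9210633
  N ⇒ keep positive
  λ: 100 + 30.871/60 = 100.5145167
  W → negative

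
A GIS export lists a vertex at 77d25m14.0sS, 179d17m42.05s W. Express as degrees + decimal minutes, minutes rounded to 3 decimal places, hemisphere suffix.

Latitude: 25 + 14/60 = 25.23333′
Lon: 17 + 42.05/60 = 17.70083′

77° 25.233′ S, 179° 17.701′ W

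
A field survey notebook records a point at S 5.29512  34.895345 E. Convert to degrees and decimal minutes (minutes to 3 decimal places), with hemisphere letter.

Latitude: fractional part 0.295120 → 17.70720 minutes
λ: fractional part 0.895345 → 53.72070 minutes

5° 17.707′ S, 34° 53.721′ E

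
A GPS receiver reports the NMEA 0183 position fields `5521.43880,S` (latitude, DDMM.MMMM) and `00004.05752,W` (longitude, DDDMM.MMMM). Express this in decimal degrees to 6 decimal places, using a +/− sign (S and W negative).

Lat: degrees = first 2 digits = 55, minutes = 21.4388; 55 + 21.4388/60 = 55.3573133
S ⇒ negate
Longitude: split at 3 digits → 000° and 4.05752′; 0 + 4.05752/60 = 0.0676253
W ⇒ negate

-55.357313, -0.067625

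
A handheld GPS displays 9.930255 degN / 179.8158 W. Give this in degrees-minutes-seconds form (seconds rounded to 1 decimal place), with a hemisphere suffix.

9°55′48.9″ N, 179°48′56.9″ W

Latitude: whole degrees 9; 55.81530′ → 55′ and 48.918″
Lon: 0.815800 × 60 = 48.94800′ → 48′, remainder × 60 = 56.880″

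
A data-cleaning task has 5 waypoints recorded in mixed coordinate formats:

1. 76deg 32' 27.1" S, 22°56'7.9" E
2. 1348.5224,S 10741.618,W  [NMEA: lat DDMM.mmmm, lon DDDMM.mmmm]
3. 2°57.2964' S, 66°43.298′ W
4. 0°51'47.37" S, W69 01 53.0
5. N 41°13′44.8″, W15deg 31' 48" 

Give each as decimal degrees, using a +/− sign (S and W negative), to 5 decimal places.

1. -76.54086, 22.93553
2. -13.80871, -107.69363
3. -2.95494, -66.72163
4. -0.86316, -69.03139
5. 41.22911, -15.53000

Point 1:
  φ: 76° + 32/60 + 27.1/3600 = 76 + 0.533333 + 0.007528 = 76.540861
  S ⇒ negate
  λ: 22° + 56/60 + 7.9/3600 = 22 + 0.933333 + 0.002194 = 22.935528
  E → positive
Point 2:
  φ: degrees = first 2 digits = 13, minutes = 48.5224; 13 + 48.5224/60 = 13.808707
  S → negative
  Lon: degrees = first 3 digits = 107, minutes = 41.618; 107 + 41.618/60 = 107.693633
  W ⇒ negate
Point 3:
  Lat: 2 + 57.2964/60 = 2.954940
  S → negative
  λ: 43.298′ = 0.721633°; total 66.721633
  W ⇒ negate
Point 4:
  φ: 0° + 51/60 + 47.37/3600 = 0 + 0.850000 + 0.013158 = 0.863158
  hemisphere S, so the sign is −
  λ: 69 + 1/60 + 53/3600 = 69.031389
  hemisphere W, so the sign is −
Point 5:
  Latitude: 13′ + 44.8″ = 13.74667′; 41 + 13.74667/60 = 41.229111
  N → positive
  Lon: 15 + 31/60 + 48/3600 = 15.530000
  W ⇒ negate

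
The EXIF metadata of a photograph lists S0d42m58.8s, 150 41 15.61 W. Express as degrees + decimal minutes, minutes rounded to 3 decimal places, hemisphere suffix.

Lat: 42 + 58.8/60 = 42.98000′
λ: 41 + 15.61/60 = 41.26017′

0° 42.980′ S, 150° 41.260′ W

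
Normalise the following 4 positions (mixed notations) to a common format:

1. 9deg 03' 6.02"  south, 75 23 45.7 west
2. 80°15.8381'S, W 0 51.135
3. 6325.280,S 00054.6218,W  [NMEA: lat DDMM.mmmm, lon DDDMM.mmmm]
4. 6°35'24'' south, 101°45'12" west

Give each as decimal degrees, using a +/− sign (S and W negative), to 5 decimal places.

1. -9.05167, -75.39603
2. -80.26397, -0.85225
3. -63.42133, -0.91036
4. -6.59000, -101.75333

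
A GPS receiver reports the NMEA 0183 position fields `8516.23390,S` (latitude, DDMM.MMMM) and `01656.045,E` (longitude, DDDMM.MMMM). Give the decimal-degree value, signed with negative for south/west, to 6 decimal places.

Lat: degrees = first 2 digits = 85, minutes = 16.2339; 85 + 16.2339/60 = 85.2705650
hemisphere S, so the sign is −
Lon: degrees = first 3 digits = 16, minutes = 56.045; 16 + 56.045/60 = 16.9340833
E → positive

-85.270565, 16.934083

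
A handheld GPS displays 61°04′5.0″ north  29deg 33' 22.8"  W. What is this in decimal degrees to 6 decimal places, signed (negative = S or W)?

Latitude: 4′ + 5″ = 4.08333′; 61 + 4.08333/60 = 61.0680556
N ⇒ keep positive
Longitude: 33′ + 22.8″ = 33.38000′; 29 + 33.38000/60 = 29.5563333
W → negative

61.068056, -29.556333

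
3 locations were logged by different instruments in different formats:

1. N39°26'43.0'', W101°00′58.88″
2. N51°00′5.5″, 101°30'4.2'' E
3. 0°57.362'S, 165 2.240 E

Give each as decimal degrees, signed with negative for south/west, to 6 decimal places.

1. 39.445278, -101.016356
2. 51.001528, 101.501167
3. -0.956033, 165.037333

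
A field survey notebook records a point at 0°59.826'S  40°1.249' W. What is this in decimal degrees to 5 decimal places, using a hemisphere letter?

φ: 0 + 59.826/60 = 0.997100
Lon: 40 + 1.249/60 = 40.020817

0.99710° S, 40.02082° W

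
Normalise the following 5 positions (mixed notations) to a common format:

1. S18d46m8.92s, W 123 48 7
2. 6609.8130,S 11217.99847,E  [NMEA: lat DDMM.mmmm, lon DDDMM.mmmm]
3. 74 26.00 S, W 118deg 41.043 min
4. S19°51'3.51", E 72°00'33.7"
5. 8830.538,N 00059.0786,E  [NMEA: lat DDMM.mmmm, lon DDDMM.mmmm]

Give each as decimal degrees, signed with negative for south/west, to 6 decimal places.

1. -18.769144, -123.801944
2. -66.163550, 112.299975
3. -74.433333, -118.684050
4. -19.850975, 72.009361
5. 88.508967, 0.984643

Point 1:
  φ: 18 + 46/60 + 8.92/3600 = 18.7691444
  hemisphere S, so the sign is −
  λ: 123 + 48/60 + 7/3600 = 123.8019444
  hemisphere W, so the sign is −
Point 2:
  Lat: split at 2 digits → 66° and 9.813′; 66 + 9.813/60 = 66.1635500
  S ⇒ negate
  Longitude: split at 3 digits → 112° and 17.99847′; 112 + 17.99847/60 = 112.2999745
  E → positive
Point 3:
  Lat: 26′ = 0.433333°; total 74.4333333
  S ⇒ negate
  Lon: 118 + 41.043/60 = 118.6840500
  hemisphere W, so the sign is −
Point 4:
  Latitude: 51′ + 3.51″ = 51.05850′; 19 + 51.05850/60 = 19.8509750
  S → negative
  Longitude: 72 + 0/60 + 33.7/3600 = 72.0093611
  E → positive
Point 5:
  Latitude: split at 2 digits → 88° and 30.538′; 88 + 30.538/60 = 88.5089667
  N → positive
  Lon: degrees = first 3 digits = 0, minutes = 59.0786; 0 + 59.0786/60 = 0.9846433
  E → positive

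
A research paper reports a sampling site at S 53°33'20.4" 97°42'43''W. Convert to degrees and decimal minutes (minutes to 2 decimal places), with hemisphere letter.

53° 33.34′ S, 97° 42.72′ W

Latitude: 33 + 20.4/60 = 33.3400′
Lon: 42 + 43/60 = 42.7167′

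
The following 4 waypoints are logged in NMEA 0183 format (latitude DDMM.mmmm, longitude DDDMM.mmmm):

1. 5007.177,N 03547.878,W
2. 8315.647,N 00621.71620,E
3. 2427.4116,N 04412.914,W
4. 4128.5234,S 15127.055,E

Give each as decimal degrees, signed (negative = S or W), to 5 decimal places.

Point 1:
  Lat: split at 2 digits → 50° and 7.177′; 50 + 7.177/60 = 50.119617
  N → positive
  λ: split at 3 digits → 035° and 47.878′; 35 + 47.878/60 = 35.797967
  hemisphere W, so the sign is −
Point 2:
  Lat: degrees = first 2 digits = 83, minutes = 15.647; 83 + 15.647/60 = 83.260783
  N ⇒ keep positive
  Longitude: split at 3 digits → 006° and 21.7162′; 6 + 21.7162/60 = 6.361937
  E ⇒ keep positive
Point 3:
  φ: degrees = first 2 digits = 24, minutes = 27.4116; 24 + 27.4116/60 = 24.456860
  N → positive
  λ: split at 3 digits → 044° and 12.914′; 44 + 12.914/60 = 44.215233
  W → negative
Point 4:
  Latitude: degrees = first 2 digits = 41, minutes = 28.5234; 41 + 28.5234/60 = 41.475390
  S ⇒ negate
  λ: split at 3 digits → 151° and 27.055′; 151 + 27.055/60 = 151.450917
  E ⇒ keep positive

1. 50.11962, -35.79797
2. 83.26078, 6.36194
3. 24.45686, -44.21523
4. -41.47539, 151.45092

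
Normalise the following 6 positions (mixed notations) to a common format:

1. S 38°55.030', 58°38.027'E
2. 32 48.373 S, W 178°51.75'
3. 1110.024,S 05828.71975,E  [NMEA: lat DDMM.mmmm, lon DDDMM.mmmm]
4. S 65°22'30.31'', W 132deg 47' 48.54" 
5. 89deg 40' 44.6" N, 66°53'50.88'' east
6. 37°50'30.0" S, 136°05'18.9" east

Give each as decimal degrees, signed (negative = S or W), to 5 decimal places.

Point 1:
  Lat: 38 + 55.03/60 = 38.917167
  S → negative
  λ: 58 + 38.027/60 = 58.633783
  E → positive
Point 2:
  Latitude: 32 + 48.373/60 = 32.806217
  S → negative
  λ: 51.75′ = 0.862500°; total 178.862500
  hemisphere W, so the sign is −
Point 3:
  Lat: degrees = first 2 digits = 11, minutes = 10.024; 11 + 10.024/60 = 11.167067
  S ⇒ negate
  λ: degrees = first 3 digits = 58, minutes = 28.71975; 58 + 28.71975/60 = 58.478663
  E ⇒ keep positive
Point 4:
  Latitude: 65 + 22/60 + 30.31/3600 = 65.375086
  hemisphere S, so the sign is −
  Lon: 47′ + 48.54″ = 47.80900′; 132 + 47.80900/60 = 132.796817
  hemisphere W, so the sign is −
Point 5:
  Lat: 89° + 40/60 + 44.6/3600 = 89 + 0.666667 + 0.012389 = 89.679056
  N ⇒ keep positive
  λ: 66° + 53/60 + 50.88/3600 = 66 + 0.883333 + 0.014133 = 66.897467
  E → positive
Point 6:
  Latitude: 37 + 50/60 + 30/3600 = 37.841667
  S ⇒ negate
  λ: 136 + 5/60 + 18.9/3600 = 136.088583
  E ⇒ keep positive

1. -38.91717, 58.63378
2. -32.80622, -178.86250
3. -11.16707, 58.47866
4. -65.37509, -132.79682
5. 89.67906, 66.89747
6. -37.84167, 136.08858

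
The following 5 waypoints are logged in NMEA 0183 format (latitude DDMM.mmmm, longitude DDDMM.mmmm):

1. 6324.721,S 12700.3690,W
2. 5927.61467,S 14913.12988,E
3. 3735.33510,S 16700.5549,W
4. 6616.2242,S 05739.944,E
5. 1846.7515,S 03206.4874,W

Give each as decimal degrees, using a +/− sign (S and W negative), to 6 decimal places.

1. -63.412017, -127.006150
2. -59.460245, 149.218831
3. -37.588918, -167.009248
4. -66.270403, 57.665733
5. -18.779192, -32.108123

Point 1:
  Lat: degrees = first 2 digits = 63, minutes = 24.721; 63 + 24.721/60 = 63.4120167
  hemisphere S, so the sign is −
  Longitude: split at 3 digits → 127° and 0.369′; 127 + 0.369/60 = 127.0061500
  W ⇒ negate
Point 2:
  Lat: degrees = first 2 digits = 59, minutes = 27.61467; 59 + 27.61467/60 = 59.4602445
  hemisphere S, so the sign is −
  Lon: split at 3 digits → 149° and 13.12988′; 149 + 13.12988/60 = 149.2188313
  E ⇒ keep positive
Point 3:
  Latitude: split at 2 digits → 37° and 35.3351′; 37 + 35.3351/60 = 37.5889183
  hemisphere S, so the sign is −
  Longitude: split at 3 digits → 167° and 0.5549′; 167 + 0.5549/60 = 167.0092483
  W ⇒ negate
Point 4:
  Lat: split at 2 digits → 66° and 16.2242′; 66 + 16.2242/60 = 66.2704033
  hemisphere S, so the sign is −
  λ: degrees = first 3 digits = 57, minutes = 39.944; 57 + 39.944/60 = 57.6657333
  E ⇒ keep positive
Point 5:
  Lat: degrees = first 2 digits = 18, minutes = 46.7515; 18 + 46.7515/60 = 18.7791917
  hemisphere S, so the sign is −
  Lon: split at 3 digits → 032° and 6.4874′; 32 + 6.4874/60 = 32.1081233
  W → negative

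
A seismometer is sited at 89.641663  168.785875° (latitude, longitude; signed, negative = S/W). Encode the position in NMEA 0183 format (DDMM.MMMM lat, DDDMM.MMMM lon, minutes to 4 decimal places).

Lat: minutes = (89.641663 − 89) × 60 = 38.499780
λ: 168° + 0.785875 × 60 = 168° 47.152500′

8938.4998,N / 16847.1525,E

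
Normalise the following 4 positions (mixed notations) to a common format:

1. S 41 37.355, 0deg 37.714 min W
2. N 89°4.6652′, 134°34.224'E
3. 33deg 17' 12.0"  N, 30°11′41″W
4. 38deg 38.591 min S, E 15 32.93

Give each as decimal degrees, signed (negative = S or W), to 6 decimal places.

1. -41.622583, -0.628567
2. 89.077753, 134.570400
3. 33.286667, -30.194722
4. -38.643183, 15.548833

Point 1:
  Latitude: 37.355′ = 0.622583°; total 41.6225833
  S → negative
  Lon: 0 + 37.714/60 = 0.6285667
  W ⇒ negate
Point 2:
  Lat: 4.6652′ = 0.077753°; total 89.0777533
  N ⇒ keep positive
  λ: 34.224′ = 0.570400°; total 134.5704000
  E → positive
Point 3:
  Latitude: 33° + 17/60 + 12/3600 = 33 + 0.283333 + 0.003333 = 33.2866667
  N ⇒ keep positive
  Lon: 30° + 11/60 + 41/3600 = 30 + 0.183333 + 0.011389 = 30.1947222
  hemisphere W, so the sign is −
Point 4:
  Latitude: 38 + 38.591/60 = 38.6431833
  S → negative
  Longitude: 15 + 32.93/60 = 15.5488333
  E → positive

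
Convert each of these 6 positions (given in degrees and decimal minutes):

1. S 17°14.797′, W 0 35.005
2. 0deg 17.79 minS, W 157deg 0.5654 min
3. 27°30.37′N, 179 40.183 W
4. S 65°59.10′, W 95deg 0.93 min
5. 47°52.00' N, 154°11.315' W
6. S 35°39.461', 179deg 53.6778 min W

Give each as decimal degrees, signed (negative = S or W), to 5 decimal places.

Point 1:
  Lat: 17 + 14.797/60 = 17.246617
  S ⇒ negate
  Lon: 35.005′ = 0.583417°; total 0.583417
  W ⇒ negate
Point 2:
  Latitude: 0 + 17.79/60 = 0.296500
  S → negative
  λ: 157 + 0.5654/60 = 157.009423
  W ⇒ negate
Point 3:
  Latitude: 27 + 30.37/60 = 27.506167
  N ⇒ keep positive
  λ: 179 + 40.183/60 = 179.669717
  W ⇒ negate
Point 4:
  Latitude: 59.1′ = 0.985000°; total 65.985000
  hemisphere S, so the sign is −
  λ: 95 + 0.93/60 = 95.015500
  hemisphere W, so the sign is −
Point 5:
  Lat: 52′ = 0.866667°; total 47.866667
  N → positive
  Longitude: 11.315′ = 0.188583°; total 154.188583
  W ⇒ negate
Point 6:
  Latitude: 39.461′ = 0.657683°; total 35.657683
  hemisphere S, so the sign is −
  Lon: 179 + 53.6778/60 = 179.894630
  W → negative

1. -17.24662, -0.58342
2. -0.29650, -157.00942
3. 27.50617, -179.66972
4. -65.98500, -95.01550
5. 47.86667, -154.18858
6. -35.65768, -179.89463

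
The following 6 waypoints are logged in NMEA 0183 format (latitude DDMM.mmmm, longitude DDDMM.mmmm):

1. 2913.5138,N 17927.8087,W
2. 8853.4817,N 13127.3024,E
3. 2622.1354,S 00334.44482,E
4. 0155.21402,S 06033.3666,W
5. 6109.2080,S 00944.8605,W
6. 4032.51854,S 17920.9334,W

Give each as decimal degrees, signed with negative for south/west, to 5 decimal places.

1. 29.22523, -179.46348
2. 88.89136, 131.45504
3. -26.36892, 3.57408
4. -1.92023, -60.55611
5. -61.15347, -9.74768
6. -40.54198, -179.34889

Point 1:
  φ: degrees = first 2 digits = 29, minutes = 13.5138; 29 + 13.5138/60 = 29.225230
  N ⇒ keep positive
  λ: split at 3 digits → 179° and 27.8087′; 179 + 27.8087/60 = 179.463478
  hemisphere W, so the sign is −
Point 2:
  Latitude: split at 2 digits → 88° and 53.4817′; 88 + 53.4817/60 = 88.891362
  N → positive
  Lon: degrees = first 3 digits = 131, minutes = 27.3024; 131 + 27.3024/60 = 131.455040
  E → positive
Point 3:
  Latitude: split at 2 digits → 26° and 22.1354′; 26 + 22.1354/60 = 26.368923
  S → negative
  Lon: degrees = first 3 digits = 3, minutes = 34.44482; 3 + 34.44482/60 = 3.574080
  E ⇒ keep positive
Point 4:
  φ: degrees = first 2 digits = 1, minutes = 55.21402; 1 + 55.21402/60 = 1.920234
  S ⇒ negate
  Longitude: degrees = first 3 digits = 60, minutes = 33.3666; 60 + 33.3666/60 = 60.556110
  W → negative
Point 5:
  Lat: degrees = first 2 digits = 61, minutes = 9.208; 61 + 9.208/60 = 61.153467
  S ⇒ negate
  Longitude: degrees = first 3 digits = 9, minutes = 44.8605; 9 + 44.8605/60 = 9.747675
  W ⇒ negate
Point 6:
  Latitude: split at 2 digits → 40° and 32.51854′; 40 + 32.51854/60 = 40.541976
  S → negative
  Lon: split at 3 digits → 179° and 20.9334′; 179 + 20.9334/60 = 179.348890
  W → negative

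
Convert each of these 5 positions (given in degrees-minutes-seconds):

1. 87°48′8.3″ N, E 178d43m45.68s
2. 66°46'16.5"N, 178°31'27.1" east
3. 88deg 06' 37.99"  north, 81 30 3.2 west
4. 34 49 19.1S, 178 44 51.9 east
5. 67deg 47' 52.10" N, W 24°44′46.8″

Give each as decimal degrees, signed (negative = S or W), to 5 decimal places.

Point 1:
  φ: 87° + 48/60 + 8.3/3600 = 87 + 0.800000 + 0.002306 = 87.802306
  N → positive
  Lon: 178° + 43/60 + 45.68/3600 = 178 + 0.716667 + 0.012689 = 178.729356
  E → positive
Point 2:
  Lat: 46′ + 16.5″ = 46.27500′; 66 + 46.27500/60 = 66.771250
  N → positive
  Lon: 178° + 31/60 + 27.1/3600 = 178 + 0.516667 + 0.007528 = 178.524194
  E ⇒ keep positive
Point 3:
  Lat: 6′ + 37.99″ = 6.63317′; 88 + 6.63317/60 = 88.110553
  N ⇒ keep positive
  Longitude: 81° + 30/60 + 3.2/3600 = 81 + 0.500000 + 0.000889 = 81.500889
  hemisphere W, so the sign is −
Point 4:
  Latitude: 34 + 49/60 + 19.1/3600 = 34.821972
  S ⇒ negate
  λ: 44′ + 51.9″ = 44.86500′; 178 + 44.86500/60 = 178.747750
  E ⇒ keep positive
Point 5:
  Lat: 67 + 47/60 + 52.1/3600 = 67.797806
  N ⇒ keep positive
  Lon: 24 + 44/60 + 46.8/3600 = 24.746333
  W ⇒ negate

1. 87.80231, 178.72936
2. 66.77125, 178.52419
3. 88.11055, -81.50089
4. -34.82197, 178.74775
5. 67.79781, -24.74633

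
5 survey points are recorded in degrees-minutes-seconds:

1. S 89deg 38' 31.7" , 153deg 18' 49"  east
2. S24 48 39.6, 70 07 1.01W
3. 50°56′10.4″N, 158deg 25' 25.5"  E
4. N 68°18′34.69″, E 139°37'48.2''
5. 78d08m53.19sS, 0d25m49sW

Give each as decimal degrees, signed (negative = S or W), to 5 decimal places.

Point 1:
  Lat: 38′ + 31.7″ = 38.52833′; 89 + 38.52833/60 = 89.642139
  S → negative
  λ: 18′ + 49″ = 18.81667′; 153 + 18.81667/60 = 153.313611
  E → positive
Point 2:
  Latitude: 24 + 48/60 + 39.6/3600 = 24.811000
  S ⇒ negate
  Lon: 7′ + 1.01″ = 7.01683′; 70 + 7.01683/60 = 70.116947
  W ⇒ negate
Point 3:
  φ: 56′ + 10.4″ = 56.17333′; 50 + 56.17333/60 = 50.936222
  N → positive
  Lon: 158 + 25/60 + 25.5/3600 = 158.423750
  E → positive
Point 4:
  Lat: 68° + 18/60 + 34.69/3600 = 68 + 0.300000 + 0.009636 = 68.309636
  N ⇒ keep positive
  Longitude: 139 + 37/60 + 48.2/3600 = 139.630056
  E ⇒ keep positive
Point 5:
  Latitude: 8′ + 53.19″ = 8.88650′; 78 + 8.88650/60 = 78.148108
  hemisphere S, so the sign is −
  Longitude: 0 + 25/60 + 49/3600 = 0.430278
  W ⇒ negate

1. -89.64214, 153.31361
2. -24.81100, -70.11695
3. 50.93622, 158.42375
4. 68.30964, 139.63006
5. -78.14811, -0.43028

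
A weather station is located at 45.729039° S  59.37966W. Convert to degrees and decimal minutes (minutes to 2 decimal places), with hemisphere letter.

45° 43.74′ S, 59° 22.78′ W

Latitude: 45° + 0.729039 × 60 = 45° 43.7423′
λ: 59° + 0.379660 × 60 = 59° 22.7796′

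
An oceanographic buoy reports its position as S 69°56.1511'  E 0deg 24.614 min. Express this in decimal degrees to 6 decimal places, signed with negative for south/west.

-69.935852, 0.410233

Lat: 69 + 56.1511/60 = 69.9358517
S → negative
Longitude: 0 + 24.614/60 = 0.4102333
E → positive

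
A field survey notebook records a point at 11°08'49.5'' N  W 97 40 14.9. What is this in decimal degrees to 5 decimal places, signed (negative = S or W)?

11.14708, -97.67081

Lat: 8′ + 49.5″ = 8.82500′; 11 + 8.82500/60 = 11.147083
N ⇒ keep positive
λ: 97 + 40/60 + 14.9/3600 = 97.670806
hemisphere W, so the sign is −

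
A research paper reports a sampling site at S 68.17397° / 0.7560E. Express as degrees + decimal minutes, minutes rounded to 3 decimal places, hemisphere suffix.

Lat: fractional part 0.173970 → 10.43820 minutes
Lon: fractional part 0.756000 → 45.36000 minutes

68° 10.438′ S, 0° 45.360′ E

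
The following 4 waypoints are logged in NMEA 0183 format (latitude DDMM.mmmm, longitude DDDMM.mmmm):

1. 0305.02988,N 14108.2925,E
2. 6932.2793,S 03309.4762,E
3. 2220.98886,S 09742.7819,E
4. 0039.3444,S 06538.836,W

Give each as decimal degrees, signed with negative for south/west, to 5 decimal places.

Point 1:
  Latitude: degrees = first 2 digits = 3, minutes = 5.02988; 3 + 5.02988/60 = 3.083831
  N ⇒ keep positive
  λ: degrees = first 3 digits = 141, minutes = 8.2925; 141 + 8.2925/60 = 141.138208
  E → positive
Point 2:
  Latitude: degrees = first 2 digits = 69, minutes = 32.2793; 69 + 32.2793/60 = 69.537988
  S ⇒ negate
  Lon: degrees = first 3 digits = 33, minutes = 9.4762; 33 + 9.4762/60 = 33.157937
  E ⇒ keep positive
Point 3:
  φ: degrees = first 2 digits = 22, minutes = 20.98886; 22 + 20.98886/60 = 22.349814
  S ⇒ negate
  Longitude: degrees = first 3 digits = 97, minutes = 42.7819; 97 + 42.7819/60 = 97.713032
  E ⇒ keep positive
Point 4:
  φ: split at 2 digits → 00° and 39.3444′; 0 + 39.3444/60 = 0.655740
  S → negative
  λ: degrees = first 3 digits = 65, minutes = 38.836; 65 + 38.836/60 = 65.647267
  W → negative

1. 3.08383, 141.13821
2. -69.53799, 33.15794
3. -22.34981, 97.71303
4. -0.65574, -65.64727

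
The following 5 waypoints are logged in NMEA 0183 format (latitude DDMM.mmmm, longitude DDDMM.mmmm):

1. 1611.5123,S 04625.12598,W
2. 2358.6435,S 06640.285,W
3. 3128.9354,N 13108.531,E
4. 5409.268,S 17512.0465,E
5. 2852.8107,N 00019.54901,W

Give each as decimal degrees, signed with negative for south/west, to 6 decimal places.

Point 1:
  φ: split at 2 digits → 16° and 11.5123′; 16 + 11.5123/60 = 16.1918717
  S ⇒ negate
  Lon: degrees = first 3 digits = 46, minutes = 25.12598; 46 + 25.12598/60 = 46.4187663
  W ⇒ negate
Point 2:
  Lat: degrees = first 2 digits = 23, minutes = 58.6435; 23 + 58.6435/60 = 23.9773917
  S ⇒ negate
  Longitude: split at 3 digits → 066° and 40.285′; 66 + 40.285/60 = 66.6714167
  hemisphere W, so the sign is −
Point 3:
  Lat: split at 2 digits → 31° and 28.9354′; 31 + 28.9354/60 = 31.4822567
  N ⇒ keep positive
  λ: degrees = first 3 digits = 131, minutes = 8.531; 131 + 8.531/60 = 131.1421833
  E ⇒ keep positive
Point 4:
  Latitude: degrees = first 2 digits = 54, minutes = 9.268; 54 + 9.268/60 = 54.1544667
  S ⇒ negate
  Longitude: split at 3 digits → 175° and 12.0465′; 175 + 12.0465/60 = 175.2007750
  E ⇒ keep positive
Point 5:
  Lat: split at 2 digits → 28° and 52.8107′; 28 + 52.8107/60 = 28.8801783
  N → positive
  Longitude: split at 3 digits → 000° and 19.54901′; 0 + 19.54901/60 = 0.3258168
  W → negative

1. -16.191872, -46.418766
2. -23.977392, -66.671417
3. 31.482257, 131.142183
4. -54.154467, 175.200775
5. 28.880178, -0.325817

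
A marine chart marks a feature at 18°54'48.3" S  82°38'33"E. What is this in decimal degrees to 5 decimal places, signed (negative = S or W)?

φ: 18 + 54/60 + 48.3/3600 = 18.913417
hemisphere S, so the sign is −
Longitude: 82° + 38/60 + 33/3600 = 82 + 0.633333 + 0.009167 = 82.642500
E ⇒ keep positive

-18.91342, 82.64250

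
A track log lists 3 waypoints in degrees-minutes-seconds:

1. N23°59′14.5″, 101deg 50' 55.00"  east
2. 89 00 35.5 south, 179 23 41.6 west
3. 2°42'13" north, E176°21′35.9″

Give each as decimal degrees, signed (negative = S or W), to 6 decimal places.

1. 23.987361, 101.848611
2. -89.009861, -179.394889
3. 2.703611, 176.359972

Point 1:
  Lat: 59′ + 14.5″ = 59.24167′; 23 + 59.24167/60 = 23.9873611
  N → positive
  Lon: 50′ + 55″ = 50.91667′; 101 + 50.91667/60 = 101.8486111
  E → positive
Point 2:
  φ: 0′ + 35.5″ = 0.59167′; 89 + 0.59167/60 = 89.0098611
  S → negative
  Lon: 179° + 23/60 + 41.6/3600 = 179 + 0.383333 + 0.011556 = 179.3948889
  W ⇒ negate
Point 3:
  Latitude: 2° + 42/60 + 13/3600 = 2 + 0.700000 + 0.003611 = 2.7036111
  N ⇒ keep positive
  Longitude: 21′ + 35.9″ = 21.59833′; 176 + 21.59833/60 = 176.3599722
  E → positive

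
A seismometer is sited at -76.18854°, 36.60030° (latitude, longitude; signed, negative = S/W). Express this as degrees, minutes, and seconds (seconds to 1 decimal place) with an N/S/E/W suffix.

76°11′18.7″ S, 36°36′1.1″ E

Latitude is negative → S; |value| = 76.188540
Latitude: whole degrees 76; 11.31240′ → 11′ and 18.744″
Lon: whole degrees 36; 36.01800′ → 36′ and 1.080″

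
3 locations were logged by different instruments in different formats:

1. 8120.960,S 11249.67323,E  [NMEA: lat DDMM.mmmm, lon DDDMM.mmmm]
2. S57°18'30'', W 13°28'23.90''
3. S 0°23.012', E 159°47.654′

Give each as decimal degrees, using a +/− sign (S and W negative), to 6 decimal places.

1. -81.349333, 112.827887
2. -57.308333, -13.473306
3. -0.383533, 159.794233

Point 1:
  φ: degrees = first 2 digits = 81, minutes = 20.96; 81 + 20.96/60 = 81.3493333
  hemisphere S, so the sign is −
  λ: split at 3 digits → 112° and 49.67323′; 112 + 49.67323/60 = 112.8278872
  E ⇒ keep positive
Point 2:
  Lat: 57 + 18/60 + 30/3600 = 57.3083333
  S ⇒ negate
  λ: 13° + 28/60 + 23.9/3600 = 13 + 0.466667 + 0.006639 = 13.4733056
  W → negative
Point 3:
  φ: 0 + 23.012/60 = 0.3835333
  S → negative
  λ: 47.654′ = 0.794233°; total 159.7942333
  E ⇒ keep positive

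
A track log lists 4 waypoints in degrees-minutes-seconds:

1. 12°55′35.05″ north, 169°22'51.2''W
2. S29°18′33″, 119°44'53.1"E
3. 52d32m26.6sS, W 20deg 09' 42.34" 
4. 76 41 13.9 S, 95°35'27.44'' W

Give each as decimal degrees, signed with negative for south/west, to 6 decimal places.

1. 12.926403, -169.380889
2. -29.309167, 119.748083
3. -52.540722, -20.161761
4. -76.687194, -95.590956

Point 1:
  Latitude: 12° + 55/60 + 35.05/3600 = 12 + 0.916667 + 0.009736 = 12.9264028
  N → positive
  λ: 169° + 22/60 + 51.2/3600 = 169 + 0.366667 + 0.014222 = 169.3808889
  hemisphere W, so the sign is −
Point 2:
  φ: 18′ + 33″ = 18.55000′; 29 + 18.55000/60 = 29.3091667
  S → negative
  λ: 119° + 44/60 + 53.1/3600 = 119 + 0.733333 + 0.014750 = 119.7480833
  E → positive
Point 3:
  Lat: 52° + 32/60 + 26.6/3600 = 52 + 0.533333 + 0.007389 = 52.5407222
  S → negative
  Lon: 20° + 9/60 + 42.34/3600 = 20 + 0.150000 + 0.011761 = 20.1617611
  hemisphere W, so the sign is −
Point 4:
  φ: 76 + 41/60 + 13.9/3600 = 76.6871944
  hemisphere S, so the sign is −
  Lon: 35′ + 27.44″ = 35.45733′; 95 + 35.45733/60 = 95.5909556
  W ⇒ negate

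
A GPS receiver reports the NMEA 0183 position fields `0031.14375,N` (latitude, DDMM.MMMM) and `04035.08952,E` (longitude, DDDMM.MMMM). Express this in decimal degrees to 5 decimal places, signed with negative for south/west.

0.51906, 40.58483

Latitude: degrees = first 2 digits = 0, minutes = 31.14375; 0 + 31.14375/60 = 0.519063
N ⇒ keep positive
Longitude: split at 3 digits → 040° and 35.08952′; 40 + 35.08952/60 = 40.584825
E → positive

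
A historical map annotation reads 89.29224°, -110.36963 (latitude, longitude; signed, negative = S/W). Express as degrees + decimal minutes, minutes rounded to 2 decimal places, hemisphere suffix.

89° 17.53′ N, 110° 22.18′ W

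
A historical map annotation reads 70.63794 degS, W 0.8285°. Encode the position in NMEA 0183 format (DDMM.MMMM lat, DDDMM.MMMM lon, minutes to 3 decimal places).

7038.276,S / 00049.710,W

Lat: fractional part 0.637940 → 38.27640 minutes
Lon: fractional part 0.828500 → 49.71000 minutes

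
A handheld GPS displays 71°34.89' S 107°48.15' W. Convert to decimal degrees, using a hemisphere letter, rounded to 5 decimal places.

71.58150° S, 107.80250° W

φ: 71 + 34.89/60 = 71.581500
Lon: 107 + 48.15/60 = 107.802500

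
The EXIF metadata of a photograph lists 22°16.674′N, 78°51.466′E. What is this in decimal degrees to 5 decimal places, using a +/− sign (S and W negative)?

φ: 16.674′ = 0.277900°; total 22.277900
N ⇒ keep positive
λ: 51.466′ = 0.857767°; total 78.857767
E ⇒ keep positive

22.27790, 78.85777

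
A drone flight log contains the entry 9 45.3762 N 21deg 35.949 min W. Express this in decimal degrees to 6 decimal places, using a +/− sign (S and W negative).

9.756270, -21.599150

Latitude: 45.3762′ = 0.756270°; total 9.7562700
N → positive
Lon: 21 + 35.949/60 = 21.5991500
W ⇒ negate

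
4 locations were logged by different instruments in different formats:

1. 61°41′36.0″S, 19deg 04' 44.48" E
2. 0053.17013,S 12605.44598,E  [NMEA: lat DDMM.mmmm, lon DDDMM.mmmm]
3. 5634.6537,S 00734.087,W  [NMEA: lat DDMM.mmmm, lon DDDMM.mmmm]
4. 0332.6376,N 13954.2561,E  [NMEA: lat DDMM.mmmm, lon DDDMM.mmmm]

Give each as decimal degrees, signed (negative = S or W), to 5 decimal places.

1. -61.69333, 19.07902
2. -0.88617, 126.09077
3. -56.57756, -7.56812
4. 3.54396, 139.90427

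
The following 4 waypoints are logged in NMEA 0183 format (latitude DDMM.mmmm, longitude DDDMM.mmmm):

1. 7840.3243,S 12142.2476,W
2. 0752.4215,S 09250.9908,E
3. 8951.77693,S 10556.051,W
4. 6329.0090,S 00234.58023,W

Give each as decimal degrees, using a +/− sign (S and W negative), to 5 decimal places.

Point 1:
  Lat: split at 2 digits → 78° and 40.3243′; 78 + 40.3243/60 = 78.672072
  S → negative
  Longitude: split at 3 digits → 121° and 42.2476′; 121 + 42.2476/60 = 121.704127
  W → negative
Point 2:
  Lat: degrees = first 2 digits = 7, minutes = 52.4215; 7 + 52.4215/60 = 7.873692
  hemisphere S, so the sign is −
  λ: split at 3 digits → 092° and 50.9908′; 92 + 50.9908/60 = 92.849847
  E ⇒ keep positive
Point 3:
  Lat: split at 2 digits → 89° and 51.77693′; 89 + 51.77693/60 = 89.862949
  S → negative
  Lon: degrees = first 3 digits = 105, minutes = 56.051; 105 + 56.051/60 = 105.934183
  W ⇒ negate
Point 4:
  Latitude: degrees = first 2 digits = 63, minutes = 29.009; 63 + 29.009/60 = 63.483483
  S → negative
  λ: degrees = first 3 digits = 2, minutes = 34.58023; 2 + 34.58023/60 = 2.576337
  W ⇒ negate

1. -78.67207, -121.70413
2. -7.87369, 92.84985
3. -89.86295, -105.93418
4. -63.48348, -2.57634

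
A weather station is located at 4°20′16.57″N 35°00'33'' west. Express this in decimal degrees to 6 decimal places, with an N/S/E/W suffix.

4.337936° N, 35.009167° W

φ: 20′ + 16.57″ = 20.27617′; 4 + 20.27617/60 = 4.3379361
λ: 0′ + 33″ = 0.55000′; 35 + 0.55000/60 = 35.0091667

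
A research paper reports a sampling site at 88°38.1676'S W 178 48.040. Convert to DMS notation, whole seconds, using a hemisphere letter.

88°38′10″ S, 178°48′2″ W

Lat: 38.16760′ → 38′ and 0.16760 × 60 = 10.06″
Longitude: fractional minutes 0.04000 × 60 = 2.40″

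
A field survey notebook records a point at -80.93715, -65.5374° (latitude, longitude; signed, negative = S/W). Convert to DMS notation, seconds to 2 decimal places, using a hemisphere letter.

80°56′13.74″ S, 65°32′14.64″ W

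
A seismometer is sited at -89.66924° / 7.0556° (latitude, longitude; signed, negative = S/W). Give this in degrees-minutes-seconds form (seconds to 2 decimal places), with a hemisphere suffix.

89°40′9.26″ S, 7°03′20.16″ E

Latitude is negative → S; |value| = 89.669240
Latitude: 0.669240° → 40.15440′; 0.15440 × 60 = 9.2640″
λ: 0.055600° → 3.33600′; 0.33600 × 60 = 20.1600″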